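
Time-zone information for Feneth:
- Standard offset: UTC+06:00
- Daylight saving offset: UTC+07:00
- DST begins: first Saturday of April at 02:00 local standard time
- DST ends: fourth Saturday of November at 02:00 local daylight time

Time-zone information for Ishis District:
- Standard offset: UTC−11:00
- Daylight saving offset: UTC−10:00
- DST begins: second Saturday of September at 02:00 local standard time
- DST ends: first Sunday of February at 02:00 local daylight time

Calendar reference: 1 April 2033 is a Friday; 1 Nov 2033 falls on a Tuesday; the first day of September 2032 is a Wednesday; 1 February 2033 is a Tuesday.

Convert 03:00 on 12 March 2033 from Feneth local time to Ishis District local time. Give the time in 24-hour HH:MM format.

1 April 2033 is a Friday, so the first Saturday is April 2.
1 November 2033 is a Tuesday, so the first Saturday is November 5 and the fourth is November 26.
12 March 2033 does not fall between 2 April and 26 November, so daylight saving is not in effect and Feneth is at UTC+06:00.
03:00 Feneth − 6h = 21:00 UTC (rolling into the previous day, 11 March 2033).
1 September 2032 is a Wednesday, so the first Saturday is September 4 and the second is September 11.
1 February 2033 is a Tuesday, so the first Sunday is February 6.
At the standard offset (UTC−11:00), 21:00 UTC − 11h = 10:00 Ishis District standard time.
The standard-time date in Ishis District, 11 March 2033, is outside the daylight-saving period (11 September 2032 – 6 February 2033), so Ishis District is on standard time, UTC−11:00.
21:00 UTC − 11h = 10:00 Ishis District.

10:00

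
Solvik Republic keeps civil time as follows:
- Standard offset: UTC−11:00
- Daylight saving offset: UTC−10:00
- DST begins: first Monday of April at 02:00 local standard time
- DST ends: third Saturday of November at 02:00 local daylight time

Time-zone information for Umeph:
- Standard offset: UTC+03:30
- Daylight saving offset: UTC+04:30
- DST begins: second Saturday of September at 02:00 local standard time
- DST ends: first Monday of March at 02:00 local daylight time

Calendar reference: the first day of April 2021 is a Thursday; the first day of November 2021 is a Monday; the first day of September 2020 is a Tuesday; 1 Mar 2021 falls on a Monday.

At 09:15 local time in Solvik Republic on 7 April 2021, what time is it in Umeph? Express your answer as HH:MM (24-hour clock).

1 April 2021 is a Thursday, so the first Monday is April 5.
1 November 2021 is a Monday, so the first Saturday is November 6 and the third is November 20.
7 April 2021 lies within the daylight-saving period (5 April – 20 November), so Solvik Republic is on daylight time, UTC−10:00.
09:15 Solvik Republic + 10h = 19:15 UTC.
1 September 2020 is a Tuesday, so the first Saturday is September 5 and the second is September 12.
1 March 2021 is a Monday, so the first Monday is March 1.
At the standard offset (UTC+03:30), 19:15 UTC + 3h30m = 22:45 Umeph standard time.
Daylight saving runs 12 September 2020 – 1 March 2021; the standard-time date in Umeph, 7 April 2021, is outside that window, so Umeph is on standard time at UTC+03:30.
19:15 UTC + 3h30m = 22:45 Umeph.

22:45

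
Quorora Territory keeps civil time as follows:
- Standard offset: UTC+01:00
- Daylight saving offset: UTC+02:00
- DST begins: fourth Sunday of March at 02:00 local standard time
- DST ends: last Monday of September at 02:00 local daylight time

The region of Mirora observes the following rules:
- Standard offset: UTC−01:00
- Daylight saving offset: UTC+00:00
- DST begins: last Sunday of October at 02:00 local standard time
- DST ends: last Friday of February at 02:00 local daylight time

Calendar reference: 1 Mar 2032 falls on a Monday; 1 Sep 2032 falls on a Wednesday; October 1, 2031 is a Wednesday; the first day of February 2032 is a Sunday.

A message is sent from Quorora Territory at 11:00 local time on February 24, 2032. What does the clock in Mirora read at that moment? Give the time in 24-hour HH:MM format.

1 March 2032 is a Monday, so the first Sunday is March 7 and the fourth is March 28.
1 September 2032 is a Wednesday, so Mondays fall on 6, 13, 20, 27; the last is September 27.
February 24, 2032 does not fall between 28 March and 27 September, so daylight saving is not in effect and Quorora Territory is at UTC+01:00.
11:00 Quorora Territory − 1h = 10:00 UTC.
1 October 2031 is a Wednesday, so Sundays fall on 5, 12, 19, 26; the last is October 26.
1 February 2032 is a Sunday, so Fridays fall on 6, 13, 20, 27; the last is February 27.
At the standard offset (UTC−01:00), 10:00 UTC − 1h = 09:00 Mirora standard time.
The standard-time date in Mirora, February 24, 2032, lies within the daylight-saving period (26 October 2031 – 27 February 2032), so Mirora is on daylight time, UTC+00:00.
10:00 UTC + 0h = 10:00 Mirora.

10:00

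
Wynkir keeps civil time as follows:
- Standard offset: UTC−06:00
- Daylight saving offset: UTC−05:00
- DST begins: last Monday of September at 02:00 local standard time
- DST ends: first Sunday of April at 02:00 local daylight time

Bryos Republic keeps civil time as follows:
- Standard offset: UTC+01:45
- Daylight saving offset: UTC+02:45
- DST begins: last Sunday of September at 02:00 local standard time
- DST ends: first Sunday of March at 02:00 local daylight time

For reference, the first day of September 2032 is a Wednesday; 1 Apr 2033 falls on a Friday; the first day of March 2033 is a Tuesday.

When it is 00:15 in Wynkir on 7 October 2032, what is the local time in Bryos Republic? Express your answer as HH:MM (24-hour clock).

1 September 2032 is a Wednesday, so Mondays fall on 6, 13, 20, 27; the last is September 27.
1 April 2033 is a Friday, so the first Sunday is April 3.
7 October 2032 falls between 27 September 2032 and 3 April 2033, so daylight saving is in effect and Wynkir is at UTC−05:00.
00:15 Wynkir + 5h = 05:15 UTC.
1 September 2032 is a Wednesday, so Sundays fall on 5, 12, 19, 26; the last is September 26.
1 March 2033 is a Tuesday, so the first Sunday is March 6.
At the standard offset (UTC+01:45), 05:15 UTC + 1h45m = 07:00 Bryos Republic standard time.
The standard-time date in Bryos Republic, 7 October 2032, falls between 26 September 2032 and 6 March 2033, so daylight saving is in effect and Bryos Republic is at UTC+02:45.
05:15 UTC + 2h45m = 08:00 Bryos Republic.

08:00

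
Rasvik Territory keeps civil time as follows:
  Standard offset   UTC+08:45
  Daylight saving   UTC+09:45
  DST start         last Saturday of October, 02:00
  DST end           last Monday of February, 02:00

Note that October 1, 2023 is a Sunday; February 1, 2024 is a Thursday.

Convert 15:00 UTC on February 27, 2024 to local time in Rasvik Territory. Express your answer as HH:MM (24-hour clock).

23:45

1 October 2023 is a Sunday, so Saturdays fall on 7, 14, 21, 28; the last is October 28.
1 February 2024 is a Thursday, so Mondays fall on 5, 12, 19, 26; the last is February 26.
At the standard offset (UTC+08:45), 15:00 UTC + 8h45m = 23:45 Rasvik Territory standard time.
Daylight saving runs 28 October 2023 – 26 February 2024; the standard-time date in Rasvik Territory, February 27, 2024, is outside that window, so Rasvik Territory is on standard time at UTC+08:45.
15:00 UTC + 8h45m = 23:45 local.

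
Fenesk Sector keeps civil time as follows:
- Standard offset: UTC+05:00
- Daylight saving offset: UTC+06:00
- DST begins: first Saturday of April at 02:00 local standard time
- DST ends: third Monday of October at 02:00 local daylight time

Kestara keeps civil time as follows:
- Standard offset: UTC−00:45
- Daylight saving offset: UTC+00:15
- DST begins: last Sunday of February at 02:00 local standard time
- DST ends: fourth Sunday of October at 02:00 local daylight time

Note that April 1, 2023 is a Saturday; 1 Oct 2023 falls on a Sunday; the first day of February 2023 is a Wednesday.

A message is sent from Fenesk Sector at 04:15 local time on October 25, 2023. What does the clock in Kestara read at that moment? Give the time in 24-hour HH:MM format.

1 April 2023 is a Saturday, so the first Saturday is April 1.
1 October 2023 is a Sunday, so the first Monday is October 2 and the third is October 16.
October 25, 2023 does not fall between 1 April and 16 October, so daylight saving is not in effect and Fenesk Sector is at UTC+05:00.
04:15 Fenesk Sector − 5h = 23:15 UTC (rolling into the previous day, 24 October 2023).
1 February 2023 is a Wednesday, so Sundays fall on 5, 12, 19, 26; the last is February 26.
1 October 2023 is a Sunday, so the first Sunday is October 1 and the fourth is October 22.
At the standard offset (UTC−00:45), 23:15 UTC − 0h45m = 22:30 Kestara standard time.
The standard-time date in Kestara, October 24, 2023, does not fall between 26 February and 22 October, so daylight saving is not in effect and Kestara is at UTC−00:45.
23:15 UTC − 0h45m = 22:30 Kestara.

22:30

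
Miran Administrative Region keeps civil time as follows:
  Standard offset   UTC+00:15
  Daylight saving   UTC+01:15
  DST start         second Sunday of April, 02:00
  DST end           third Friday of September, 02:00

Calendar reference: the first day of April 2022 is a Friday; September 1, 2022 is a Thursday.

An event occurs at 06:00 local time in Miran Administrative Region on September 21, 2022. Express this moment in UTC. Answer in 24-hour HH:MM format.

1 April 2022 is a Friday, so the first Sunday is April 3 and the second is April 10.
1 September 2022 is a Thursday, so the first Friday is September 2 and the third is September 16.
September 21, 2022 is outside the daylight-saving period (10 April – 16 September), so Miran Administrative Region is on standard time, UTC+00:15.
06:00 local − 0h15m = 05:45 UTC.

05:45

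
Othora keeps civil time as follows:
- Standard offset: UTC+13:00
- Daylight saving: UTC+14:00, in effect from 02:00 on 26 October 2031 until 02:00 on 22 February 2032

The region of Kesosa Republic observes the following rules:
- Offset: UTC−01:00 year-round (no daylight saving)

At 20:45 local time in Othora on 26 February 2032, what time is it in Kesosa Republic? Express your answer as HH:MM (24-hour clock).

06:45

26 February 2032 is outside the daylight-saving period (26 October 2031 – 22 February 2032), so Othora is on standard time, UTC+13:00.
20:45 Othora − 13h = 07:45 UTC.
Kesosa Republic stays on UTC−01:00 all year.
07:45 UTC − 1h = 06:45 Kesosa Republic.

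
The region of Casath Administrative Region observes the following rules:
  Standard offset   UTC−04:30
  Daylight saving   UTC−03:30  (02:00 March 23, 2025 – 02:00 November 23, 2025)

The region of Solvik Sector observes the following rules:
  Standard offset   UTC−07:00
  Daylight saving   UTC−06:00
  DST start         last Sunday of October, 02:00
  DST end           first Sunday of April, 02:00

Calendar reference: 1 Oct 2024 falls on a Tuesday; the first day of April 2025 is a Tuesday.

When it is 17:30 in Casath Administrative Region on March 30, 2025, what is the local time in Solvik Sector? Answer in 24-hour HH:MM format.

15:00

Daylight saving runs 23 March – 23 November; March 30, 2025 is inside that window, so Casath Administrative Region is at UTC−03:30.
17:30 Casath Administrative Region + 3h30m = 21:00 UTC.
1 October 2024 is a Tuesday, so Sundays fall on 6, 13, 20, 27; the last is October 27.
1 April 2025 is a Tuesday, so the first Sunday is April 6.
At the standard offset (UTC−07:00), 21:00 UTC − 7h = 14:00 Solvik Sector standard time.
The standard-time date in Solvik Sector, March 30, 2025, falls between 27 October 2024 and 6 April 2025, so daylight saving is in effect and Solvik Sector is at UTC−06:00.
21:00 UTC − 6h = 15:00 Solvik Sector.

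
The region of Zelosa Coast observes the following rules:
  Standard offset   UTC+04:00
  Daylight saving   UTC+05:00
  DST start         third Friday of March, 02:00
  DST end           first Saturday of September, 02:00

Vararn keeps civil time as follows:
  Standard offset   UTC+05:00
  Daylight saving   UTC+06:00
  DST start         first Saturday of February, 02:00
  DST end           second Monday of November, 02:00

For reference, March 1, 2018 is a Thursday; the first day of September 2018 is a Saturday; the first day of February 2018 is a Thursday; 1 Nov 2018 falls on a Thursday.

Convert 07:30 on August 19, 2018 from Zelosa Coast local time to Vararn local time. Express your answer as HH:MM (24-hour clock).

1 March 2018 is a Thursday, so the first Friday is March 2 and the third is March 16.
1 September 2018 is a Saturday, so the first Saturday is September 1.
Daylight saving runs 16 March – 1 September; August 19, 2018 is inside that window, so Zelosa Coast is at UTC+05:00.
07:30 Zelosa Coast − 5h = 02:30 UTC.
1 February 2018 is a Thursday, so the first Saturday is February 3.
1 November 2018 is a Thursday, so the first Monday is November 5 and the second is November 12.
At the standard offset (UTC+05:00), 02:30 UTC + 5h = 07:30 Vararn standard time.
The standard-time date in Vararn, August 19, 2018, lies within the daylight-saving period (3 February – 12 November), so Vararn is on daylight time, UTC+06:00.
02:30 UTC + 6h = 08:30 Vararn.

08:30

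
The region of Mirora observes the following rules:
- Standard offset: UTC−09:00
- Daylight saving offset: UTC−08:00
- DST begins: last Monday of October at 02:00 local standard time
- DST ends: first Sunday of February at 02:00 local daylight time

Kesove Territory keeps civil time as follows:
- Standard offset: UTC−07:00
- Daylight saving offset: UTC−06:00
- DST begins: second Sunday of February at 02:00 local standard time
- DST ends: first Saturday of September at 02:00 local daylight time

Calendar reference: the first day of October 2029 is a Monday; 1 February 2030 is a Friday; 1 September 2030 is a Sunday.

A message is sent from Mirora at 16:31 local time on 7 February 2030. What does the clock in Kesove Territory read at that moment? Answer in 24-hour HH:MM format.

18:31

1 October 2029 is a Monday, so Mondays fall on 1, 8, 15, 22, 29; the last is October 29.
1 February 2030 is a Friday, so the first Sunday is February 3.
7 February 2030 does not fall between 29 October 2029 and 3 February 2030, so daylight saving is not in effect and Mirora is at UTC−09:00.
16:31 Mirora + 9h = 01:31 UTC (rolling into the next day, 8 February 2030).
1 February 2030 is a Friday, so the first Sunday is February 3 and the second is February 10.
1 September 2030 is a Sunday, so the first Saturday is September 7.
At the standard offset (UTC−07:00), 01:31 UTC − 7h = 18:31 Kesove Territory standard time (rolling into the previous day, 7 February 2030).
The standard-time date in Kesove Territory, 7 February 2030, is outside the daylight-saving period (10 February – 7 September), so Kesove Territory is on standard time, UTC−07:00.
01:31 UTC − 7h = 18:31 Kesove Territory (rolling into the previous day, 7 February 2030).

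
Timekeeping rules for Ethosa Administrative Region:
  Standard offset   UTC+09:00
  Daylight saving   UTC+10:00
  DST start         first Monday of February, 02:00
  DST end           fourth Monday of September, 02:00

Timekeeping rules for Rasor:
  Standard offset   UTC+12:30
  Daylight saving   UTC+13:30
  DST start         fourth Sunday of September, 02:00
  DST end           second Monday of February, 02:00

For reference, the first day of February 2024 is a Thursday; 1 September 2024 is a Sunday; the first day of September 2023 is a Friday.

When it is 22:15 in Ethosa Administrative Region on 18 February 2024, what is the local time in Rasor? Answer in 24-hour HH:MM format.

1 February 2024 is a Thursday, so the first Monday is February 5.
1 September 2024 is a Sunday, so the first Monday is September 2 and the fourth is September 23.
Daylight saving runs 5 February – 23 September; 18 February 2024 is inside that window, so Ethosa Administrative Region is at UTC+10:00.
22:15 Ethosa Administrative Region − 10h = 12:15 UTC.
1 September 2023 is a Friday, so the first Sunday is September 3 and the fourth is September 24.
1 February 2024 is a Thursday, so the first Monday is February 5 and the second is February 12.
At the standard offset (UTC+12:30), 12:15 UTC + 12h30m = 00:45 Rasor standard time (rolling into the next day, 19 February 2024).
The standard-time date in Rasor, 19 February 2024, is outside the daylight-saving period (24 September 2023 – 12 February 2024), so Rasor is on standard time, UTC+12:30.
12:15 UTC + 12h30m = 00:45 Rasor (rolling into the next day, 19 February 2024).

00:45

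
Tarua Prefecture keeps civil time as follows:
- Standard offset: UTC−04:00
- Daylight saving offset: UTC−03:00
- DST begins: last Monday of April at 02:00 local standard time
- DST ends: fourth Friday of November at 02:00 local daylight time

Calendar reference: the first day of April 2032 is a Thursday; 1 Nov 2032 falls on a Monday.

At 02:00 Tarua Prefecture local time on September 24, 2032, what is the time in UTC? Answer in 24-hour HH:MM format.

1 April 2032 is a Thursday, so Mondays fall on 5, 12, 19, 26; the last is April 26.
1 November 2032 is a Monday, so the first Friday is November 5 and the fourth is November 26.
September 24, 2032 falls between 26 April and 26 November, so daylight saving is in effect and Tarua Prefecture is at UTC−03:00.
02:00 local + 3h = 05:00 UTC.

05:00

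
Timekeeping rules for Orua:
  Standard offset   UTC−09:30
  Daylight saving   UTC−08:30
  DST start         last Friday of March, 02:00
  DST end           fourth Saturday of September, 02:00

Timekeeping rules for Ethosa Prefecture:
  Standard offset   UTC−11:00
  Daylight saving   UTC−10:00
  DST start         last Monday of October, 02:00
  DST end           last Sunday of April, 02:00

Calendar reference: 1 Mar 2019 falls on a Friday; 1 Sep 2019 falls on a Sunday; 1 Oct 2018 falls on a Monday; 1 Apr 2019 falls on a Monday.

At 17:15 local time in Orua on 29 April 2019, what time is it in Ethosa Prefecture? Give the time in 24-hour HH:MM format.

1 March 2019 is a Friday, so Fridays fall on 1, 8, 15, 22, 29; the last is March 29.
1 September 2019 is a Sunday, so the first Saturday is September 7 and the fourth is September 28.
29 April 2019 lies within the daylight-saving period (29 March – 28 September), so Orua is on daylight time, UTC−08:30.
17:15 Orua + 8h30m = 01:45 UTC (rolling into the next day, 30 April 2019).
1 October 2018 is a Monday, so Mondays fall on 1, 8, 15, 22, 29; the last is October 29.
1 April 2019 is a Monday, so Sundays fall on 7, 14, 21, 28; the last is April 28.
At the standard offset (UTC−11:00), 01:45 UTC − 11h = 14:45 Ethosa Prefecture standard time (rolling into the previous day, 29 April 2019).
The standard-time date in Ethosa Prefecture, 29 April 2019, does not fall between 29 October 2018 and 28 April 2019, so daylight saving is not in effect and Ethosa Prefecture is at UTC−11:00.
01:45 UTC − 11h = 14:45 Ethosa Prefecture (rolling into the previous day, 29 April 2019).

14:45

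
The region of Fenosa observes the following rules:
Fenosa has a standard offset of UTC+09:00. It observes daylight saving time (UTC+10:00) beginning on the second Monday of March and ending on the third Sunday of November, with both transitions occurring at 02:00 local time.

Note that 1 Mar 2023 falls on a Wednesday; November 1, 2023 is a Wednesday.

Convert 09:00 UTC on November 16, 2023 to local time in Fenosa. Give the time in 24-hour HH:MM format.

19:00

1 March 2023 is a Wednesday, so the first Monday is March 6 and the second is March 13.
1 November 2023 is a Wednesday, so the first Sunday is November 5 and the third is November 19.
At the standard offset (UTC+09:00), 09:00 UTC + 9h = 18:00 Fenosa standard time.
The standard-time date in Fenosa, November 16, 2023, lies within the daylight-saving period (13 March – 19 November), so Fenosa is on daylight time, UTC+10:00.
09:00 UTC + 10h = 19:00 local.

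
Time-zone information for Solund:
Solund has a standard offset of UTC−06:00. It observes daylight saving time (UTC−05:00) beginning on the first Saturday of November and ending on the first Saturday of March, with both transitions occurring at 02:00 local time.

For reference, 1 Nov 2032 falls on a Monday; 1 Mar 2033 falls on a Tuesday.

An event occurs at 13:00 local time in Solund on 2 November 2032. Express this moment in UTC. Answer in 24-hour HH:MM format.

1 November 2032 is a Monday, so the first Saturday is November 6.
1 March 2033 is a Tuesday, so the first Saturday is March 5.
2 November 2032 does not fall between 6 November 2032 and 5 March 2033, so daylight saving is not in effect and Solund is at UTC−06:00.
13:00 local + 6h = 19:00 UTC.

19:00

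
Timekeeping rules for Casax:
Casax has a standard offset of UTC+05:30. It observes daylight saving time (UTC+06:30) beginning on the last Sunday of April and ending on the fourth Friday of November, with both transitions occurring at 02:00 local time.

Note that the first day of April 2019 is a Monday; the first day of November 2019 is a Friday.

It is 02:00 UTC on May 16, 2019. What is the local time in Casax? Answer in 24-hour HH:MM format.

08:30

1 April 2019 is a Monday, so Sundays fall on 7, 14, 21, 28; the last is April 28.
1 November 2019 is a Friday, so the first Friday is November 1 and the fourth is November 22.
At the standard offset (UTC+05:30), 02:00 UTC + 5h30m = 07:30 Casax standard time.
Daylight saving runs 28 April – 22 November; the standard-time date in Casax, May 16, 2019, is inside that window, so Casax is at UTC+06:30.
02:00 UTC + 6h30m = 08:30 local.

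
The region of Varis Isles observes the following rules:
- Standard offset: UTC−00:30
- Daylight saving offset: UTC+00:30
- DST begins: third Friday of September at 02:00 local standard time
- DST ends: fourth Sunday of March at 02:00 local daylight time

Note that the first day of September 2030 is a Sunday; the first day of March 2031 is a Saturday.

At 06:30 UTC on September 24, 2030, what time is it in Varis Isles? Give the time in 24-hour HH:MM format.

1 September 2030 is a Sunday, so the first Friday is September 6 and the third is September 20.
1 March 2031 is a Saturday, so the first Sunday is March 2 and the fourth is March 23.
At the standard offset (UTC−00:30), 06:30 UTC − 0h30m = 06:00 Varis Isles standard time.
Daylight saving runs 20 September 2030 – 23 March 2031; the standard-time date in Varis Isles, September 24, 2030, is inside that window, so Varis Isles is at UTC+00:30.
06:30 UTC + 0h30m = 07:00 local.

07:00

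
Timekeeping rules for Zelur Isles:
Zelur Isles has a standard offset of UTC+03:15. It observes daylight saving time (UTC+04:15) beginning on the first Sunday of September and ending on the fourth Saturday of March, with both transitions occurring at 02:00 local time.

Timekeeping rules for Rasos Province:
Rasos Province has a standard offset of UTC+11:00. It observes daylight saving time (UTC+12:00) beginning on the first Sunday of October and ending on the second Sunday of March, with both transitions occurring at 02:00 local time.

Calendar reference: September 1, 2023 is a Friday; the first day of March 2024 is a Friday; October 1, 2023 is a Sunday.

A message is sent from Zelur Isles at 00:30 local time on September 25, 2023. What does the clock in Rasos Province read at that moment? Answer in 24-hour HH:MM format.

1 September 2023 is a Friday, so the first Sunday is September 3.
1 March 2024 is a Friday, so the first Saturday is March 2 and the fourth is March 23.
September 25, 2023 lies within the daylight-saving period (3 September 2023 – 23 March 2024), so Zelur Isles is on daylight time, UTC+04:15.
00:30 Zelur Isles − 4h15m = 20:15 UTC (rolling into the previous day, 24 September 2023).
1 October 2023 is a Sunday, so the first Sunday is October 1.
1 March 2024 is a Friday, so the first Sunday is March 3 and the second is March 10.
At the standard offset (UTC+11:00), 20:15 UTC + 11h = 07:15 Rasos Province standard time (rolling into the next day, 25 September 2023).
Daylight saving runs 1 October 2023 – 10 March 2024; the standard-time date in Rasos Province, September 25, 2023, is outside that window, so Rasos Province is on standard time at UTC+11:00.
20:15 UTC + 11h = 07:15 Rasos Province (rolling into the next day, 25 September 2023).

07:15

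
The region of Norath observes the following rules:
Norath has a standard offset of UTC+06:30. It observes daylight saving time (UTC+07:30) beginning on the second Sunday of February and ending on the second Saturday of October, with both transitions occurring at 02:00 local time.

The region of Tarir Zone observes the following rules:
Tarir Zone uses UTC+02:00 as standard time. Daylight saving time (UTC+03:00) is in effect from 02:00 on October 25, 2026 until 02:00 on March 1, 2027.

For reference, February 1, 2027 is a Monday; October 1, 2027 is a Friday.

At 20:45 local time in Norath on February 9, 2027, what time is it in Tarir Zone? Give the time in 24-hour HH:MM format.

1 February 2027 is a Monday, so the first Sunday is February 7 and the second is February 14.
1 October 2027 is a Friday, so the first Saturday is October 2 and the second is October 9.
February 9, 2027 is outside the daylight-saving period (14 February – 9 October), so Norath is on standard time, UTC+06:30.
20:45 Norath − 6h30m = 14:15 UTC.
At the standard offset (UTC+02:00), 14:15 UTC + 2h = 16:15 Tarir Zone standard time.
The standard-time date in Tarir Zone, February 9, 2027, lies within the daylight-saving period (25 October 2026 – 1 March 2027), so Tarir Zone is on daylight time, UTC+03:00.
14:15 UTC + 3h = 17:15 Tarir Zone.

17:15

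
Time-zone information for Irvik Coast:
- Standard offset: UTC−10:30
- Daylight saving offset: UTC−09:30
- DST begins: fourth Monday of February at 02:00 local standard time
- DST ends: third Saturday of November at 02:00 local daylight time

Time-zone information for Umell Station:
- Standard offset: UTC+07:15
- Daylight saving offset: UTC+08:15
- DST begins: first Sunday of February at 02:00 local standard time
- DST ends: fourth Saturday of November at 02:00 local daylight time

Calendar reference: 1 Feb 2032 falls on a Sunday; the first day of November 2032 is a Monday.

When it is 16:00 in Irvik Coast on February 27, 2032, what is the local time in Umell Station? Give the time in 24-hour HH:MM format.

1 February 2032 is a Sunday, so the first Monday is February 2 and the fourth is February 23.
1 November 2032 is a Monday, so the first Saturday is November 6 and the third is November 20.
February 27, 2032 lies within the daylight-saving period (23 February – 20 November), so Irvik Coast is on daylight time, UTC−09:30.
16:00 Irvik Coast + 9h30m = 01:30 UTC (rolling into the next day, 28 February 2032).
1 February 2032 is a Sunday, so the first Sunday is February 1.
1 November 2032 is a Monday, so the first Saturday is November 6 and the fourth is November 27.
At the standard offset (UTC+07:15), 01:30 UTC + 7h15m = 08:45 Umell Station standard time.
Daylight saving runs 1 February – 27 November; the standard-time date in Umell Station, February 28, 2032, is inside that window, so Umell Station is at UTC+08:15.
01:30 UTC + 8h15m = 09:45 Umell Station.

09:45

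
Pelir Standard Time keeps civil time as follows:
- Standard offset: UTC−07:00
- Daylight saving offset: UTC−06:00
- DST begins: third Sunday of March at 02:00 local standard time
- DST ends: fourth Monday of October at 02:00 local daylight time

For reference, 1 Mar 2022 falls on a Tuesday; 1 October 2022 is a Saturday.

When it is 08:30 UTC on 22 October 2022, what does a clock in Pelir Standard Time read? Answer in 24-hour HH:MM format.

1 March 2022 is a Tuesday, so the first Sunday is March 6 and the third is March 20.
1 October 2022 is a Saturday, so the first Monday is October 3 and the fourth is October 24.
At the standard offset (UTC−07:00), 08:30 UTC − 7h = 01:30 Pelir Standard Time standard time.
The standard-time date in Pelir Standard Time, 22 October 2022, falls between 20 March and 24 October, so daylight saving is in effect and Pelir Standard Time is at UTC−06:00.
08:30 UTC − 6h = 02:30 local.

02:30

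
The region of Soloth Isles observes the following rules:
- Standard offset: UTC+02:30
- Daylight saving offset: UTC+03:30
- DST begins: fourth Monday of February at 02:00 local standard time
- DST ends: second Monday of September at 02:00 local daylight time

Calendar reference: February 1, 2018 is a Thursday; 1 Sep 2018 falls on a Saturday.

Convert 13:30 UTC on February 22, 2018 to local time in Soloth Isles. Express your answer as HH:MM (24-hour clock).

1 February 2018 is a Thursday, so the first Monday is February 5 and the fourth is February 26.
1 September 2018 is a Saturday, so the first Monday is September 3 and the second is September 10.
At the standard offset (UTC+02:30), 13:30 UTC + 2h30m = 16:00 Soloth Isles standard time.
The standard-time date in Soloth Isles, February 22, 2018, is outside the daylight-saving period (26 February – 10 September), so Soloth Isles is on standard time, UTC+02:30.
13:30 UTC + 2h30m = 16:00 local.

16:00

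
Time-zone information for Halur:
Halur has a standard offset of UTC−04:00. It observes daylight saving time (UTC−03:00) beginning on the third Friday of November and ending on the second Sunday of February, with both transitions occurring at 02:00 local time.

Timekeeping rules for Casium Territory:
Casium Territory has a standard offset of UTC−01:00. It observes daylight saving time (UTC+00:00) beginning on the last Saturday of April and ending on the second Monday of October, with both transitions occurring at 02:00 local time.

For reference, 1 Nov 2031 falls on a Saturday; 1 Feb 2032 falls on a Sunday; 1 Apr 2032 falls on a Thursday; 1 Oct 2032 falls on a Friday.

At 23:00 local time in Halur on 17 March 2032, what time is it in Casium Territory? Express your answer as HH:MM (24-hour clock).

02:00

1 November 2031 is a Saturday, so the first Friday is November 7 and the third is November 21.
1 February 2032 is a Sunday, so the first Sunday is February 1 and the second is February 8.
Daylight saving runs 21 November 2031 – 8 February 2032; 17 March 2032 is outside that window, so Halur is on standard time at UTC−04:00.
23:00 Halur + 4h = 03:00 UTC (rolling into the next day, 18 March 2032).
1 April 2032 is a Thursday, so Saturdays fall on 3, 10, 17, 24; the last is April 24.
1 October 2032 is a Friday, so the first Monday is October 4 and the second is October 11.
At the standard offset (UTC−01:00), 03:00 UTC − 1h = 02:00 Casium Territory standard time.
The standard-time date in Casium Territory, 18 March 2032, does not fall between 24 April and 11 October, so daylight saving is not in effect and Casium Territory is at UTC−01:00.
03:00 UTC − 1h = 02:00 Casium Territory.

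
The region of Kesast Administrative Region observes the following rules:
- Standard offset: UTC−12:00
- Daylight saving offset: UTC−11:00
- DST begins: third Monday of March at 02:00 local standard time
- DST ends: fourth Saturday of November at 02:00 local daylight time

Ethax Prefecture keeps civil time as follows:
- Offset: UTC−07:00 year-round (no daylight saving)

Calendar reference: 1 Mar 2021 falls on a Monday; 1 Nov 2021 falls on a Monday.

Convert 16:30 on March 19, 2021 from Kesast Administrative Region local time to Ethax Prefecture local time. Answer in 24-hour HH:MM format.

1 March 2021 is a Monday, so the first Monday is March 1 and the third is March 15.
1 November 2021 is a Monday, so the first Saturday is November 6 and the fourth is November 27.
March 19, 2021 falls between 15 March and 27 November, so daylight saving is in effect and Kesast Administrative Region is at UTC−11:00.
16:30 Kesast Administrative Region + 11h = 03:30 UTC (rolling into the next day, 20 March 2021).
Ethax Prefecture has no daylight saving, so its offset is UTC−07:00 year-round.
03:30 UTC − 7h = 20:30 Ethax Prefecture (rolling into the previous day, 19 March 2021).

20:30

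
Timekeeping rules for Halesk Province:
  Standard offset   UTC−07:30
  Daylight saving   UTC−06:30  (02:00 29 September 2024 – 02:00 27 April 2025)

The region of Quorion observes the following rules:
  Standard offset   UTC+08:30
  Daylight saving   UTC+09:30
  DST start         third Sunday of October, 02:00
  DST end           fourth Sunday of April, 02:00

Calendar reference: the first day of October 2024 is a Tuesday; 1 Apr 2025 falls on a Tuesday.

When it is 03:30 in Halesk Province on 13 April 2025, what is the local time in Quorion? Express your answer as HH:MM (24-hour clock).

Daylight saving runs 29 September 2024 – 27 April 2025; 13 April 2025 is inside that window, so Halesk Province is at UTC−06:30.
03:30 Halesk Province + 6h30m = 10:00 UTC.
1 October 2024 is a Tuesday, so the first Sunday is October 6 and the third is October 20.
1 April 2025 is a Tuesday, so the first Sunday is April 6 and the fourth is April 27.
At the standard offset (UTC+08:30), 10:00 UTC + 8h30m = 18:30 Quorion standard time.
The standard-time date in Quorion, 13 April 2025, falls between 20 October 2024 and 27 April 2025, so daylight saving is in effect and Quorion is at UTC+09:30.
10:00 UTC + 9h30m = 19:30 Quorion.

19:30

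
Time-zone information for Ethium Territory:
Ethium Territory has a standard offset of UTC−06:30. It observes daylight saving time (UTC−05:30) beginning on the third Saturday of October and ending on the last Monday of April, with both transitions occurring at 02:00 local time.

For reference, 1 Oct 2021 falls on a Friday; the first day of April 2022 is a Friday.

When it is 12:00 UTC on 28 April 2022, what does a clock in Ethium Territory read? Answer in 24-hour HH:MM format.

1 October 2021 is a Friday, so the first Saturday is October 2 and the third is October 16.
1 April 2022 is a Friday, so Mondays fall on 4, 11, 18, 25; the last is April 25.
At the standard offset (UTC−06:30), 12:00 UTC − 6h30m = 05:30 Ethium Territory standard time.
The standard-time date in Ethium Territory, 28 April 2022, does not fall between 16 October 2021 and 25 April 2022, so daylight saving is not in effect and Ethium Territory is at UTC−06:30.
12:00 UTC − 6h30m = 05:30 local.

05:30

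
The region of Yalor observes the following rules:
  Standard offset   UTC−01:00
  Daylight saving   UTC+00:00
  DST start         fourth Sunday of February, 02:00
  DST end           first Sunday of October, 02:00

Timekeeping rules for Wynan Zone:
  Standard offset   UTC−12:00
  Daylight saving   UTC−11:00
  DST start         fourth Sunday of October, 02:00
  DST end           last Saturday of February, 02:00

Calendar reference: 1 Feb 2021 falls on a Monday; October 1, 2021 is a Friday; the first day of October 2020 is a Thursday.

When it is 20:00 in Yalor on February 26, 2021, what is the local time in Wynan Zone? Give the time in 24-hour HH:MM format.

10:00

1 February 2021 is a Monday, so the first Sunday is February 7 and the fourth is February 28.
1 October 2021 is a Friday, so the first Sunday is October 3.
February 26, 2021 does not fall between 28 February and 3 October, so daylight saving is not in effect and Yalor is at UTC−01:00.
20:00 Yalor + 1h = 21:00 UTC.
1 October 2020 is a Thursday, so the first Sunday is October 4 and the fourth is October 25.
1 February 2021 is a Monday, so Saturdays fall on 6, 13, 20, 27; the last is February 27.
At the standard offset (UTC−12:00), 21:00 UTC − 12h = 09:00 Wynan Zone standard time.
Daylight saving runs 25 October 2020 – 27 February 2021; the standard-time date in Wynan Zone, February 26, 2021, is inside that window, so Wynan Zone is at UTC−11:00.
21:00 UTC − 11h = 10:00 Wynan Zone.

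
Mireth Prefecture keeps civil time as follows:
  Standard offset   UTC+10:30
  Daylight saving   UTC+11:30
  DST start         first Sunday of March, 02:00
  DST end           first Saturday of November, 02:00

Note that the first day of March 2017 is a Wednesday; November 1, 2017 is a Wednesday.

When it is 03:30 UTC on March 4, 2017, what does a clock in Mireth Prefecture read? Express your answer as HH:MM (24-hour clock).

14:00

1 March 2017 is a Wednesday, so the first Sunday is March 5.
1 November 2017 is a Wednesday, so the first Saturday is November 4.
At the standard offset (UTC+10:30), 03:30 UTC + 10h30m = 14:00 Mireth Prefecture standard time.
The standard-time date in Mireth Prefecture, March 4, 2017, does not fall between 5 March and 4 November, so daylight saving is not in effect and Mireth Prefecture is at UTC+10:30.
03:30 UTC + 10h30m = 14:00 local.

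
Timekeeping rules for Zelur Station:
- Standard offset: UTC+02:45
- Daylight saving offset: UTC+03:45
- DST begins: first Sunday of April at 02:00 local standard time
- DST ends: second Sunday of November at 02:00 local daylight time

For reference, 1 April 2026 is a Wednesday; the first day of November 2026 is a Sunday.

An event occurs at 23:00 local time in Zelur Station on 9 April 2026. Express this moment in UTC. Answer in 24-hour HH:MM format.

19:15

1 April 2026 is a Wednesday, so the first Sunday is April 5.
1 November 2026 is a Sunday, so the first Sunday is November 1 and the second is November 8.
9 April 2026 lies within the daylight-saving period (5 April – 8 November), so Zelur Station is on daylight time, UTC+03:45.
23:00 local − 3h45m = 19:15 UTC.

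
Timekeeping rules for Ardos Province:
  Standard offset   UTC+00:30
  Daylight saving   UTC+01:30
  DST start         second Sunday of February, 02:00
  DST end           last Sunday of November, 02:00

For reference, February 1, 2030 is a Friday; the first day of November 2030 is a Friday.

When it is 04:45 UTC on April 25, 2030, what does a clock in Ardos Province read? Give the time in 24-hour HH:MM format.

1 February 2030 is a Friday, so the first Sunday is February 3 and the second is February 10.
1 November 2030 is a Friday, so Sundays fall on 3, 10, 17, 24; the last is November 24.
At the standard offset (UTC+00:30), 04:45 UTC + 0h30m = 05:15 Ardos Province standard time.
The standard-time date in Ardos Province, April 25, 2030, falls between 10 February and 24 November, so daylight saving is in effect and Ardos Province is at UTC+01:30.
04:45 UTC + 1h30m = 06:15 local.

06:15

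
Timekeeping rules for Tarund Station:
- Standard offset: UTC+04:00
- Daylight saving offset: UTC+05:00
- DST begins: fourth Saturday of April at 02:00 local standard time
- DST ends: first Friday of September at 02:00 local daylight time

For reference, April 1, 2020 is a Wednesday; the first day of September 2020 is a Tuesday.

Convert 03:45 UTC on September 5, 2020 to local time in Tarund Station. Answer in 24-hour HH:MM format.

07:45

1 April 2020 is a Wednesday, so the first Saturday is April 4 and the fourth is April 25.
1 September 2020 is a Tuesday, so the first Friday is September 4.
At the standard offset (UTC+04:00), 03:45 UTC + 4h = 07:45 Tarund Station standard time.
The standard-time date in Tarund Station, September 5, 2020, does not fall between 25 April and 4 September, so daylight saving is not in effect and Tarund Station is at UTC+04:00.
03:45 UTC + 4h = 07:45 local.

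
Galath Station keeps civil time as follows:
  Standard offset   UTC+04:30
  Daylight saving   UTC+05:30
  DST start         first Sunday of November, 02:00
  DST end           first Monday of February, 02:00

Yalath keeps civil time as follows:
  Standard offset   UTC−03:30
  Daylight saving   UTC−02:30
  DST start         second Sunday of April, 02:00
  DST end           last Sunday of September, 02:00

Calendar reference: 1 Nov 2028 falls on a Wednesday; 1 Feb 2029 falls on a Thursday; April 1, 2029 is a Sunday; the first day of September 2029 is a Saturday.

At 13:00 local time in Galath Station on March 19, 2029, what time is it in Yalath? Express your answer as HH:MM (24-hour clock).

05:00

1 November 2028 is a Wednesday, so the first Sunday is November 5.
1 February 2029 is a Thursday, so the first Monday is February 5.
March 19, 2029 is outside the daylight-saving period (5 November 2028 – 5 February 2029), so Galath Station is on standard time, UTC+04:30.
13:00 Galath Station − 4h30m = 08:30 UTC.
1 April 2029 is a Sunday, so the first Sunday is April 1 and the second is April 8.
1 September 2029 is a Saturday, so Sundays fall on 2, 9, 16, 23, 30; the last is September 30.
At the standard offset (UTC−03:30), 08:30 UTC − 3h30m = 05:00 Yalath standard time.
The standard-time date in Yalath, March 19, 2029, is outside the daylight-saving period (8 April – 30 September), so Yalath is on standard time, UTC−03:30.
08:30 UTC − 3h30m = 05:00 Yalath.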